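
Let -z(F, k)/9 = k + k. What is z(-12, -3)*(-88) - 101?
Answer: -4853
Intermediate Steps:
z(F, k) = -18*k (z(F, k) = -9*(k + k) = -18*k)
z(-12, -3)*(-88) - 101 = -18*(-3)*(-88) - 101 = 54*(-88) - 101 = -4752 - 101 = -4853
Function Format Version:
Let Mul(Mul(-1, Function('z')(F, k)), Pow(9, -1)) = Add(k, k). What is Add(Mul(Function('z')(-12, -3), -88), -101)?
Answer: -4853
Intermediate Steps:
Function('z')(F, k) = Mul(-18, k) (Function('z')(F, k) = Mul(-9, Add(k, k)) = Mul(-9, Mul(2, k)) = Mul(-18, k))
Add(Mul(Function('z')(-12, -3), -88), -101) = Add(Mul(Mul(-18, -3), -88), -101) = Add(Mul(54, -88), -101) = Add(-4752, -101) = -4853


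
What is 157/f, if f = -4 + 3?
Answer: -157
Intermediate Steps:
f = -1
157/f = 157/(-1) = -1*157 = -157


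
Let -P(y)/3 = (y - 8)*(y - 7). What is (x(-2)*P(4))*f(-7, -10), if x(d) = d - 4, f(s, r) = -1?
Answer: -216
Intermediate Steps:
P(y) = -3*(-8 + y)*(-7 + y) (P(y) = -3*(y - 8)*(y - 7) = -3*(-8 + y)*(-7 + y))
x(d) = -4 + d
(x(-2)*P(4))*f(-7, -10) = ((-4 - 2)*(-168 - 3*4**2 + 45*4))*(-1) = -6*(-168 - 3*16 + 180)*(-1) = -6*(-168 - 48 + 180)*(-1) = -6*(-36)*(-1) = 216*(-1) = -216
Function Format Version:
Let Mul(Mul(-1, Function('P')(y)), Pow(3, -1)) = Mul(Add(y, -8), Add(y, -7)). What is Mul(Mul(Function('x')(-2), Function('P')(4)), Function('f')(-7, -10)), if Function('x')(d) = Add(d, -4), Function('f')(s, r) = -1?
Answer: -216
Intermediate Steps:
Function('P')(y) = Mul(-3, Add(-8, y), Add(-7, y)) (Function('P')(y) = Mul(-3, Mul(Add(y, -8), Add(y, -7))) = Mul(-3, Mul(Add(-8, y), Add(-7, y))) = Mul(-3, Add(-8, y), Add(-7, y)))
Function('x')(d) = Add(-4, d)
Mul(Mul(Function('x')(-2), Function('P')(4)), Function('f')(-7, -10)) = Mul(Mul(Add(-4, -2), Add(-168, Mul(-3, Pow(4, 2)), Mul(45, 4))), -1) = Mul(Mul(-6, Add(-168, Mul(-3, 16), 180)), -1) = Mul(Mul(-6, Add(-168, -48, 180)), -1) = Mul(Mul(-6, -36), -1) = Mul(216, -1) = -216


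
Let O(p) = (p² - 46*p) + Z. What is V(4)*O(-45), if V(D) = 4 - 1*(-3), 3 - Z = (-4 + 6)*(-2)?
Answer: 28714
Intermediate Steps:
Z = 7 (Z = 3 - (-4 + 6)*(-2) = 3 - 2*(-2) = 3 - 1*(-4) = 3 + 4 = 7)
V(D) = 7 (V(D) = 4 + 3 = 7)
O(p) = 7 + p² - 46*p (O(p) = (p² - 46*p) + 7 = 7 + p² - 46*p)
V(4)*O(-45) = 7*(7 + (-45)² - 46*(-45)) = 7*(7 + 2025 + 2070) = 7*4102 = 28714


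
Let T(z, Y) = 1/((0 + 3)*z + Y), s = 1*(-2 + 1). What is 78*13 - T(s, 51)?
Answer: 48671/48 ≈ 1014.0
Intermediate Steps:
s = -1 (s = 1*(-1) = -1)
T(z, Y) = 1/(Y + 3*z) (T(z, Y) = 1/(3*z + Y) = 1/(Y + 3*z))
78*13 - T(s, 51) = 78*13 - 1/(51 + 3*(-1)) = 1014 - 1/(51 - 3) = 1014 - 1/48 = 48671/48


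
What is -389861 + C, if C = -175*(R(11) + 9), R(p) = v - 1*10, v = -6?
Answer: -388636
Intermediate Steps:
R(p) = -16 (R(p) = -6 - 1*10 = -6 - 10 = -16)
C = 1225 (C = -175*(-16 + 9) = -175*(-7) = 1225)
-389861 + C = -389861 + 1225 = -388636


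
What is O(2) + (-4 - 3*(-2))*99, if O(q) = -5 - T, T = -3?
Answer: 196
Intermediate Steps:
O(q) = -2 (O(q) = -5 - 1*(-3) = -5 + 3 = -2)
O(2) + (-4 - 3*(-2))*99 = -2 + (-4 - 3*(-2))*99 = -2 + (-4 + 6)*99 = -2 + 2*99 = -2 + 198 = 196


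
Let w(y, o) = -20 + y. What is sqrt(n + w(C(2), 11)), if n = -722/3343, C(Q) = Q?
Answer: 4*I*sqrt(12723458)/3343 ≈ 4.268*I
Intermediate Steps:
n = -722/3343 (n = -722*1/3343 = -722/3343 ≈ -0.21597)
sqrt(n + w(C(2), 11)) = sqrt(-722/3343 + (-20 + 2)) = sqrt(-722/3343 - 18) = sqrt(-60896/3343) = 4*I*sqrt(12723458)/3343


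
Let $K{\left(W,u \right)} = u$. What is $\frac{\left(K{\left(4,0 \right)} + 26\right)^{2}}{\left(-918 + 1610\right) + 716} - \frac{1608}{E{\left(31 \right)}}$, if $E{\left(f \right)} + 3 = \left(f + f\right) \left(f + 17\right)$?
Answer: $- \frac{21193}{348832} \approx -0.060754$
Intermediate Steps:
$E{\left(f \right)} = -3 + 2 f \left(17 + f\right)$ ($E{\left(f \right)} = -3 + \left(f + f\right) \left(f + 17\right) = -3 + 2 f \left(17 + f\right)$)
$\frac{\left(K{\left(4,0 \right)} + 26\right)^{2}}{\left(-918 + 1610\right) + 716} - \frac{1608}{E{\left(31 \right)}} = \frac{\left(0 + 26\right)^{2}}{\left(-918 + 1610\right) + 716} - \frac{1608}{-3 + 2 \cdot 31^{2} + 34 \cdot 31} = \frac{26^{2}}{692 + 716} - \frac{1608}{-3 + 2 \cdot 961 + 1054} = \frac{676}{1408} - \frac{1608}{-3 + 1922 + 1054} = 676 \cdot \frac{1}{1408} - \frac{1608}{2973} = \frac{169}{352} - \frac{536}{991} = - \frac{21193}{348832}$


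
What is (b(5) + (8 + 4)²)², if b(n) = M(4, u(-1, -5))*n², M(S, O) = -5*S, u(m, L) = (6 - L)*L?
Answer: 126736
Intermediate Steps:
u(m, L) = L*(6 - L)
b(n) = -20*n² (b(n) = (-5*4)*n² = -20*n²)
(b(5) + (8 + 4)²)² = (-20*5² + (8 + 4)²)² = (-20*25 + 12²)² = (-500 + 144)² = (-356)² = 126736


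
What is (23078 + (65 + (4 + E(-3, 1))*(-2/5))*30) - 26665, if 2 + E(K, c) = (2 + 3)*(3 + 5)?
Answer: -2141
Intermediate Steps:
E(K, c) = 38 (E(K, c) = -2 + (2 + 3)*(3 + 5) = -2 + 5*8 = -2 + 40 = 38)
(23078 + (65 + (4 + E(-3, 1))*(-2/5))*30) - 26665 = (23078 + (65 + (4 + 38)*(-2/5))*30) - 26665 = (23078 + (65 + 42*(-2*1/5))*30) - 26665 = (23078 + (65 + 42*(-2/5))*30) - 26665 = (23078 + (65 - 84/5)*30) - 26665 = (23078 + (241/5)*30) - 26665 = (23078 + 1446) - 26665 = 24524 - 26665 = -2141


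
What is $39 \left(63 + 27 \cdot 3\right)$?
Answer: $5616$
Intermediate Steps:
$39 \left(63 + 27 \cdot 3\right) = 39 \left(63 + 81\right) = 39 \cdot 144 = 5616$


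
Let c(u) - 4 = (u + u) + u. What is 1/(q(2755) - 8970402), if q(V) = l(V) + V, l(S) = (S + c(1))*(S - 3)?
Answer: -1/1366623 ≈ -7.3173e-7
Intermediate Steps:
c(u) = 4 + 3*u (c(u) = 4 + ((u + u) + u) = 4 + (2*u + u) = 4 + 3*u)
l(S) = (-3 + S)*(7 + S) (l(S) = (S + (4 + 3*1))*(S - 3) = (S + (4 + 3))*(-3 + S) = (S + 7)*(-3 + S) = (7 + S)*(-3 + S) = (-3 + S)*(7 + S))
q(V) = -21 + V² + 5*V (q(V) = (-21 + V² + 4*V) + V = -21 + V² + 5*V)
1/(q(2755) - 8970402) = 1/((-21 + 2755² + 5*2755) - 8970402) = 1/((-21 + 7590025 + 13775) - 8970402) = 1/(7603779 - 8970402) = 1/(-1366623) = -1/1366623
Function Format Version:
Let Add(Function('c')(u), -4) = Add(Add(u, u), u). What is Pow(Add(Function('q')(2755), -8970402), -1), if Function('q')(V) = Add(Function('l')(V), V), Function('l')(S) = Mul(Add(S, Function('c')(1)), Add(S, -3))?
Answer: Rational(-1, 1366623) ≈ -7.3173e-7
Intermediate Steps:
Function('c')(u) = Add(4, Mul(3, u)) (Function('c')(u) = Add(4, Add(Add(u, u), u)) = Add(4, Add(Mul(2, u), u)) = Add(4, Mul(3, u)))
Function('l')(S) = Mul(Add(-3, S), Add(7, S)) (Function('l')(S) = Mul(Add(S, Add(4, Mul(3, 1))), Add(S, -3)) = Mul(Add(S, Add(4, 3)), Add(-3, S)) = Mul(Add(S, 7), Add(-3, S)) = Mul(Add(7, S), Add(-3, S)) = Mul(Add(-3, S), Add(7, S)))
Function('q')(V) = Add(-21, Pow(V, 2), Mul(5, V)) (Function('q')(V) = Add(Add(-21, Pow(V, 2), Mul(4, V)), V) = Add(-21, Pow(V, 2), Mul(5, V)))
Pow(Add(Function('q')(2755), -8970402), -1) = Pow(Add(Add(-21, Pow(2755, 2), Mul(5, 2755)), -8970402), -1) = Pow(Add(Add(-21, 7590025, 13775), -8970402), -1) = Pow(Add(7603779, -8970402), -1) = Pow(-1366623, -1) = Rational(-1, 1366623)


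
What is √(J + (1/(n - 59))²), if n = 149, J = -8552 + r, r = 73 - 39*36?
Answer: I*√80052299/90 ≈ 99.413*I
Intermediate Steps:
r = -1331 (r = 73 - 1404 = -1331)
J = -9883 (J = -8552 - 1331 = -9883)
√(J + (1/(n - 59))²) = √(-9883 + (1/(149 - 59))²) = √(-9883 + (1/90)²) = √(-9883 + 1/8100) = √(-80052299/8100) = I*√80052299/90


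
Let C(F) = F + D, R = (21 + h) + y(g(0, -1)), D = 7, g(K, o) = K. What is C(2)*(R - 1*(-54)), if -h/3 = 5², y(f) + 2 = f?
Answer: -18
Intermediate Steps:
y(f) = -2 + f
h = -75 (h = -3*5² = -3*25 = -75)
R = -56 (R = (21 - 75) + (-2 + 0) = -54 - 2 = -56)
C(F) = 7 + F (C(F) = F + 7 = 7 + F)
C(2)*(R - 1*(-54)) = (7 + 2)*(-56 - 1*(-54)) = 9*(-56 + 54) = 9*(-2) = -18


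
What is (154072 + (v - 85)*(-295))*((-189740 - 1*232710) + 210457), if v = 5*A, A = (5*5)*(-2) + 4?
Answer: -52361635021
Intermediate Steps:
A = -46 (A = 25*(-2) + 4 = -50 + 4 = -46)
v = -230 (v = 5*(-46) = -230)
(154072 + (v - 85)*(-295))*((-189740 - 1*232710) + 210457) = (154072 + (-230 - 85)*(-295))*((-189740 - 1*232710) + 210457) = (154072 - 315*(-295))*((-189740 - 232710) + 210457) = (154072 + 92925)*(-422450 + 210457) = 246997*(-211993) = -52361635021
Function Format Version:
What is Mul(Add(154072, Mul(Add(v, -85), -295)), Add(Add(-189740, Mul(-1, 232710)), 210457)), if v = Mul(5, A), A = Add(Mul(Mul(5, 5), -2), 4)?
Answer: -52361635021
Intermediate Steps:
A = -46 (A = Add(Mul(25, -2), 4) = Add(-50, 4) = -46)
v = -230 (v = Mul(5, -46) = -230)
Mul(Add(154072, Mul(Add(v, -85), -295)), Add(Add(-189740, Mul(-1, 232710)), 210457)) = Mul(Add(154072, Mul(Add(-230, -85), -295)), Add(Add(-189740, Mul(-1, 232710)), 210457)) = Mul(Add(154072, Mul(-315, -295)), Add(Add(-189740, -232710), 210457)) = Mul(Add(154072, 92925), Add(-422450, 210457)) = Mul(246997, -211993) = -52361635021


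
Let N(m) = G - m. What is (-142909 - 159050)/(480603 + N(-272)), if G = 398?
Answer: -301959/481273 ≈ -0.62742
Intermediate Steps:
N(m) = 398 - m
(-142909 - 159050)/(480603 + N(-272)) = (-142909 - 159050)/(480603 + (398 - 1*(-272))) = -301959/(480603 + (398 + 272)) = -301959/(480603 + 670) = -301959/481273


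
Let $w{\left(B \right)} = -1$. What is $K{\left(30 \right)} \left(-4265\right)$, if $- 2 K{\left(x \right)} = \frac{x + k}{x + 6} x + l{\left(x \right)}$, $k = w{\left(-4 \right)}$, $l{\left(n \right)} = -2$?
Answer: $\frac{567245}{12} \approx 47270.0$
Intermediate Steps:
$k = -1$
$K{\left(x \right)} = 1 - \frac{x \left(-1 + x\right)}{2 \left(6 + x\right)}$ ($K{\left(x \right)} = - \frac{\frac{x - 1}{x + 6} x - 2}{2} = - \frac{\frac{-1 + x}{6 + x} x - 2}{2} = - \frac{\frac{x \left(-1 + x\right)}{6 + x} - 2}{2} = - \frac{-2 + \frac{x \left(-1 + x\right)}{6 + x}}{2} = 1 - \frac{x \left(-1 + x\right)}{2 \left(6 + x\right)}$)
$K{\left(30 \right)} \left(-4265\right) = \frac{12 - 30^{2} + 3 \cdot 30}{2 \left(6 + 30\right)} \left(-4265\right) = \frac{12 - 900 + 90}{2 \cdot 36} \left(-4265\right) = \frac{1}{2} \cdot \frac{1}{36} \left(12 - 900 + 90\right) \left(-4265\right) = \frac{1}{2} \cdot \frac{1}{36} \left(-798\right) \left(-4265\right) = \left(- \frac{133}{12}\right) \left(-4265\right) = \frac{567245}{12}$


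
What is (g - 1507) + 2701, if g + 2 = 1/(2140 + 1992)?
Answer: 4925345/4132 ≈ 1192.0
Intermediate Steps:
g = -8263/4132 (g = -2 + 1/(2140 + 1992) = -2 + 1/4132 = -8263/4132 ≈ -1.9998)
(g - 1507) + 2701 = (-8263/4132 - 1507) + 2701 = -6235187/4132 + 2701 = 4925345/4132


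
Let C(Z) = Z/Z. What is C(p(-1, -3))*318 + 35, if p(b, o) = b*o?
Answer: 353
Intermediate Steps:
C(Z) = 1
C(p(-1, -3))*318 + 35 = 1*318 + 35 = 318 + 35 = 353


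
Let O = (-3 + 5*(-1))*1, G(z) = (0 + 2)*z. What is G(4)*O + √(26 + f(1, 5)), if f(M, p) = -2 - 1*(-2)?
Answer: -64 + √26 ≈ -58.901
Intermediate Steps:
G(z) = 2*z
f(M, p) = 0 (f(M, p) = -2 + 2 = 0)
O = -8 (O = (-3 - 5)*1 = -8*1 = -8)
G(4)*O + √(26 + f(1, 5)) = (2*4)*(-8) + √(26 + 0) = 8*(-8) + √26 = -64 + √26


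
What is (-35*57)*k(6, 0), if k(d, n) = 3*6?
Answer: -35910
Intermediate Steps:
k(d, n) = 18
(-35*57)*k(6, 0) = -35*57*18 = -1995*18 = -35910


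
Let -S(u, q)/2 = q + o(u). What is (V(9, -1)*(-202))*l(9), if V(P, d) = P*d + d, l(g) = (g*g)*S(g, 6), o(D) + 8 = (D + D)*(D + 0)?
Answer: -52358400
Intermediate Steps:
o(D) = -8 + 2*D² (o(D) = -8 + (D + D)*(D + 0) = -8 + (2*D)*D = -8 + 2*D²)
S(u, q) = 16 - 4*u² - 2*q (S(u, q) = -2*(q + (-8 + 2*u²)) = -2*(-8 + q + 2*u²) = 16 - 4*u² - 2*q)
l(g) = g²*(4 - 4*g²) (l(g) = (g*g)*(16 - 4*g² - 2*6) = g²*(16 - 4*g² - 12) = g²*(4 - 4*g²))
V(P, d) = d + P*d
(V(9, -1)*(-202))*l(9) = (-(1 + 9)*(-202))*(4*9²*(1 - 1*9²)) = (-1*10*(-202))*(4*81*(1 - 1*81)) = (-10*(-202))*(4*81*(1 - 81)) = 2020*(4*81*(-80)) = 2020*(-25920) = -52358400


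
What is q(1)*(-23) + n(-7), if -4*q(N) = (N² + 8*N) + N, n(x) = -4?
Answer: 107/2 ≈ 53.500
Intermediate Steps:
q(N) = -9*N/4 - N²/4 (q(N) = -((N² + 8*N) + N)/4 = -(N² + 9*N)/4 = -9*N/4 - N²/4)
q(1)*(-23) + n(-7) = -¼*1*(9 + 1)*(-23) - 4 = -¼*1*10*(-23) - 4 = -5/2*(-23) - 4 = 115/2 - 4 = 107/2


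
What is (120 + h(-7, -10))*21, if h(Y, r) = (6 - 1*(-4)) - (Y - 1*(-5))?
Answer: 2772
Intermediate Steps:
h(Y, r) = 5 - Y (h(Y, r) = (6 + 4) - (Y + 5) = 10 - (5 + Y) = 10 + (-5 - Y) = 5 - Y)
(120 + h(-7, -10))*21 = (120 + (5 - 1*(-7)))*21 = (120 + (5 + 7))*21 = (120 + 12)*21 = 132*21 = 2772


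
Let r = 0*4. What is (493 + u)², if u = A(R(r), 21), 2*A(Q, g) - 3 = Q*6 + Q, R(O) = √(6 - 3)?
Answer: 244567 + 6923*√3/2 ≈ 2.5056e+5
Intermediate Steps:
r = 0
R(O) = √3
A(Q, g) = 3/2 + 7*Q/2 (A(Q, g) = 3/2 + (Q*6 + Q)/2 = 3/2 + (6*Q + Q)/2 = 3/2 + (7*Q)/2 = 3/2 + 7*Q/2)
u = 3/2 + 7*√3/2 ≈ 7.5622
(493 + u)² = (493 + (3/2 + 7*√3/2))² = (989/2 + 7*√3/2)²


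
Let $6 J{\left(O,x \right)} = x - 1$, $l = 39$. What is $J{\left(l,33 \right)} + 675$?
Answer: $\frac{2041}{3} \approx 680.33$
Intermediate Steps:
$J{\left(O,x \right)} = - \frac{1}{6} + \frac{x}{6}$ ($J{\left(O,x \right)} = \frac{x - 1}{6} = \frac{-1 + x}{6} = - \frac{1}{6} + \frac{x}{6}$)
$J{\left(l,33 \right)} + 675 = \left(- \frac{1}{6} + \frac{1}{6} \cdot 33\right) + 675 = \left(- \frac{1}{6} + \frac{11}{2}\right) + 675 = \frac{16}{3} + 675 = \frac{2041}{3}$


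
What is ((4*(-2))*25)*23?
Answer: -4600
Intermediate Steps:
((4*(-2))*25)*23 = -8*25*23 = -200*23 = -4600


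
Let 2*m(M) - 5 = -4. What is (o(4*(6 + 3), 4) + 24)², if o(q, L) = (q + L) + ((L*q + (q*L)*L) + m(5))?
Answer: 2461761/4 ≈ 6.1544e+5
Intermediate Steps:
m(M) = ½ (m(M) = 5/2 + (½)*(-4) = 5/2 - 2 = ½)
o(q, L) = ½ + L + q + L*q + q*L² (o(q, L) = (q + L) + ((L*q + (q*L)*L) + ½) = (L + q) + ((L*q + (L*q)*L) + ½) = (L + q) + ((L*q + q*L²) + ½) = (L + q) + (½ + L*q + q*L²) = ½ + L + q + L*q + q*L²)
(o(4*(6 + 3), 4) + 24)² = ((½ + 4 + 4*(6 + 3) + 4*(4*(6 + 3)) + (4*(6 + 3))*4²) + 24)² = ((½ + 4 + 4*9 + 4*(4*9) + (4*9)*16) + 24)² = ((½ + 4 + 36 + 4*36 + 36*16) + 24)² = ((½ + 4 + 36 + 144 + 576) + 24)² = (1521/2 + 24)² = (1569/2)² = 2461761/4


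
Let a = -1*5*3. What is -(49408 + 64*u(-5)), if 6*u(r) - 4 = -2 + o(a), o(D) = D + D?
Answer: -147328/3 ≈ -49109.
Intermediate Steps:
a = -15 (a = -5*3 = -15)
o(D) = 2*D
u(r) = -14/3 (u(r) = ⅔ + (-2 + 2*(-15))/6 = ⅔ + (-2 - 30)/6 = ⅔ + (⅙)*(-32) = ⅔ - 16/3 = -14/3)
-(49408 + 64*u(-5)) = -64/(1/(-14/3 + 772)) = -64/(1/(2302/3)) = -64/3/2302 = -64*2302/3 = -147328/3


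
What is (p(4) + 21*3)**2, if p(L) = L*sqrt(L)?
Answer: 5041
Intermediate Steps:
p(L) = L**(3/2)
(p(4) + 21*3)**2 = (4**(3/2) + 21*3)**2 = (8 + 63)**2 = 71**2 = 5041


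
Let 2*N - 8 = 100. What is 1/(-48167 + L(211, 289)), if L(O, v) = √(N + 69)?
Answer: -48167/2320059766 - √123/2320059766 ≈ -2.0766e-5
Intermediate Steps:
N = 54 (N = 4 + (½)*100 = 4 + 50 = 54)
L(O, v) = √123 (L(O, v) = √(54 + 69) = √123)
1/(-48167 + L(211, 289)) = 1/(-48167 + √123)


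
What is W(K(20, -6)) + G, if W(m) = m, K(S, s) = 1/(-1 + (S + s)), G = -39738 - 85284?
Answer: -1625285/13 ≈ -1.2502e+5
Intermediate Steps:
G = -125022
K(S, s) = 1/(-1 + S + s)
W(K(20, -6)) + G = 1/(-1 + 20 - 6) - 125022 = 1/13 - 125022 = -1625285/13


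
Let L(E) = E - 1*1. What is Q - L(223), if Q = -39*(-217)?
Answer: 8241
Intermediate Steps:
L(E) = -1 + E (L(E) = E - 1 = -1 + E)
Q = 8463
Q - L(223) = 8463 - (-1 + 223) = 8463 - 1*222 = 8463 - 222 = 8241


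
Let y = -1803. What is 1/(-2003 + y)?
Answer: -1/3806 ≈ -0.00026274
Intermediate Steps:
1/(-2003 + y) = 1/(-2003 - 1803) = 1/(-3806) = -1/3806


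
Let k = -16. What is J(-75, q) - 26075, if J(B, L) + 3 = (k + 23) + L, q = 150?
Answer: -25921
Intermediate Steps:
J(B, L) = 4 + L (J(B, L) = -3 + ((-16 + 23) + L) = -3 + (7 + L) = 4 + L)
J(-75, q) - 26075 = (4 + 150) - 26075 = 154 - 26075 = -25921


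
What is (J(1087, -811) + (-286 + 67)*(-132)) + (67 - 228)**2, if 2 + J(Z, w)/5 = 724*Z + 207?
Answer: 3990794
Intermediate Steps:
J(Z, w) = 1025 + 3620*Z (J(Z, w) = -10 + 5*(724*Z + 207) = -10 + 5*(207 + 724*Z) = -10 + (1035 + 3620*Z) = 1025 + 3620*Z)
(J(1087, -811) + (-286 + 67)*(-132)) + (67 - 228)**2 = ((1025 + 3620*1087) + (-286 + 67)*(-132)) + (67 - 228)**2 = ((1025 + 3934940) - 219*(-132)) + (-161)**2 = (3935965 + 28908) + 25921 = 3964873 + 25921 = 3990794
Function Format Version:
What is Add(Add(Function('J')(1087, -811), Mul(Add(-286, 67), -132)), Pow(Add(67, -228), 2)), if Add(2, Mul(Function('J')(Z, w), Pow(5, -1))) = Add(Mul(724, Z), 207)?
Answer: 3990794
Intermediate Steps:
Function('J')(Z, w) = Add(1025, Mul(3620, Z)) (Function('J')(Z, w) = Add(-10, Mul(5, Add(Mul(724, Z), 207))) = Add(-10, Mul(5, Add(207, Mul(724, Z)))) = Add(-10, Add(1035, Mul(3620, Z))) = Add(1025, Mul(3620, Z)))
Add(Add(Function('J')(1087, -811), Mul(Add(-286, 67), -132)), Pow(Add(67, -228), 2)) = Add(Add(Add(1025, Mul(3620, 1087)), Mul(Add(-286, 67), -132)), Pow(Add(67, -228), 2)) = Add(Add(Add(1025, 3934940), Mul(-219, -132)), Pow(-161, 2)) = Add(Add(3935965, 28908), 25921) = Add(3964873, 25921) = 3990794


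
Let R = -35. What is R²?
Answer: 1225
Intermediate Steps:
R² = (-35)² = 1225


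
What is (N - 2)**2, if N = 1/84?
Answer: 27889/7056 ≈ 3.9525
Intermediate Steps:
N = 1/84 ≈ 0.011905
(N - 2)**2 = (1/84 - 2)**2 = (-167/84)**2 = 27889/7056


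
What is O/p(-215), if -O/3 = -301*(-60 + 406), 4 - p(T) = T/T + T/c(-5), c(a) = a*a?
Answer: 781095/29 ≈ 26934.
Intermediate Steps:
c(a) = a**2
p(T) = 3 - T/25 (p(T) = 4 - (T/T + T/((-5)**2)) = 4 - (1 + T/25) = 4 + (-1 - T/25) = 3 - T/25)
O = 312438 (O = -(-903)*(-60 + 406) = -(-903)*346 = -3*(-104146) = 312438)
O/p(-215) = 312438/(3 - 1/25*(-215)) = 312438/(3 + 43/5) = 312438/(58/5) = 312438*(5/58) = 781095/29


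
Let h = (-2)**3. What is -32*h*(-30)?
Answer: -7680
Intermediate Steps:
h = -8
-32*h*(-30) = -32*(-8)*(-30) = 256*(-30) = -7680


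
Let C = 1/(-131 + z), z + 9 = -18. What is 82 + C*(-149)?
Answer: 13105/158 ≈ 82.943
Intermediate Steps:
z = -27 (z = -9 - 18 = -27)
C = -1/158 (C = 1/(-131 - 27) = 1/(-158) = -1/158 ≈ -0.0063291)
82 + C*(-149) = 82 - 1/158*(-149) = 82 + 149/158 = 13105/158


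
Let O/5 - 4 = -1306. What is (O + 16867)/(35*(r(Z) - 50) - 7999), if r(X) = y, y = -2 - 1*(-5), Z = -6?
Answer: -10357/9644 ≈ -1.0739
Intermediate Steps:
y = 3 (y = -2 + 5 = 3)
O = -6510 (O = 20 + 5*(-1306) = 20 - 6530 = -6510)
r(X) = 3
(O + 16867)/(35*(r(Z) - 50) - 7999) = (-6510 + 16867)/(35*(3 - 50) - 7999) = 10357/(35*(-47) - 7999) = 10357/(-1645 - 7999) = 10357/(-9644) = 10357*(-1/9644) = -10357/9644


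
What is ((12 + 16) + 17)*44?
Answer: 1980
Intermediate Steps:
((12 + 16) + 17)*44 = (28 + 17)*44 = 45*44 = 1980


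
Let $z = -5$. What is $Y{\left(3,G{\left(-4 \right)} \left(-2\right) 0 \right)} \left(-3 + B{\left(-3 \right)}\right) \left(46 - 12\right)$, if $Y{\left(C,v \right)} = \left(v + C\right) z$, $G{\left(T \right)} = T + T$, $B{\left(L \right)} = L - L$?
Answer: $1530$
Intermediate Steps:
$B{\left(L \right)} = 0$
$G{\left(T \right)} = 2 T$
$Y{\left(C,v \right)} = - 5 C - 5 v$ ($Y{\left(C,v \right)} = \left(v + C\right) \left(-5\right) = \left(C + v\right) \left(-5\right) = - 5 C - 5 v$)
$Y{\left(3,G{\left(-4 \right)} \left(-2\right) 0 \right)} \left(-3 + B{\left(-3 \right)}\right) \left(46 - 12\right) = \left(\left(-5\right) 3 - 5 \cdot 2 \left(-4\right) \left(-2\right) 0\right) \left(-3 + 0\right) \left(46 - 12\right) = \left(-15 - 5 \left(-8\right) \left(-2\right) 0\right) \left(-3\right) 34 = \left(-15 - 5 \cdot 16 \cdot 0\right) \left(-3\right) 34 = \left(-15 - 0\right) \left(-3\right) 34 = \left(-15 + 0\right) \left(-3\right) 34 = \left(-15\right) \left(-3\right) 34 = 45 \cdot 34 = 1530$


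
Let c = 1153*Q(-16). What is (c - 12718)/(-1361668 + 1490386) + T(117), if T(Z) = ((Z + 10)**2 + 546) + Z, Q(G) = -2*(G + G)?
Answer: 120082985/7151 ≈ 16792.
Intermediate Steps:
Q(G) = -4*G
T(Z) = 546 + Z + (10 + Z)**2 (T(Z) = ((10 + Z)**2 + 546) + Z = (546 + (10 + Z)**2) + Z = 546 + Z + (10 + Z)**2)
c = 73792 (c = 1153*(-4*(-16)) = 1153*64 = 73792)
(c - 12718)/(-1361668 + 1490386) + T(117) = (73792 - 12718)/(-1361668 + 1490386) + (546 + 117 + (10 + 117)**2) = 61074/128718 + (546 + 117 + 127**2) = 61074*(1/128718) + (546 + 117 + 16129) = 3393/7151 + 16792 = 120082985/7151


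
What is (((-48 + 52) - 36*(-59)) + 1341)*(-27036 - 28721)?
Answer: -193421033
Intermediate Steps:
(((-48 + 52) - 36*(-59)) + 1341)*(-27036 - 28721) = ((4 + 2124) + 1341)*(-55757) = (2128 + 1341)*(-55757) = 3469*(-55757) = -193421033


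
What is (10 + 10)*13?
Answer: 260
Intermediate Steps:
(10 + 10)*13 = 20*13 = 260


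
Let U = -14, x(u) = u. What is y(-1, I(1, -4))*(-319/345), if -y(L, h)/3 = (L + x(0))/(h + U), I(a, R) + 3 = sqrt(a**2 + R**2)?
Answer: 319/1840 + 319*sqrt(17)/31280 ≈ 0.21542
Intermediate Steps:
I(a, R) = -3 + sqrt(R**2 + a**2) (I(a, R) = -3 + sqrt(a**2 + R**2) = -3 + sqrt(R**2 + a**2))
y(L, h) = -3*L/(-14 + h) (y(L, h) = -3*(L + 0)/(h - 14) = -3*L/(-14 + h))
y(-1, I(1, -4))*(-319/345) = (-3*(-1)/(-14 + (-3 + sqrt((-4)**2 + 1**2))))*(-319/345) = (-3*(-1)/(-14 + (-3 + sqrt(16 + 1))))*(-319*1/345) = -3*(-1)/(-14 + (-3 + sqrt(17)))*(-319/345) = -3*(-1)/(-17 + sqrt(17))*(-319/345) = (3/(-17 + sqrt(17)))*(-319/345) = -319/(115*(-17 + sqrt(17)))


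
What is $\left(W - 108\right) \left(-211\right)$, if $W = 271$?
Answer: $-34393$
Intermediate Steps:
$\left(W - 108\right) \left(-211\right) = \left(271 - 108\right) \left(-211\right) = 163 \left(-211\right) = -34393$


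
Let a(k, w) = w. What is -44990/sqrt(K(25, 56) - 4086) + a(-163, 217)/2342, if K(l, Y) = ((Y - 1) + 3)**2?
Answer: 217/2342 + 22495*I*sqrt(2)/19 ≈ 0.092656 + 1674.4*I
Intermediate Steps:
K(l, Y) = (2 + Y)**2 (K(l, Y) = ((-1 + Y) + 3)**2 = (2 + Y)**2)
-44990/sqrt(K(25, 56) - 4086) + a(-163, 217)/2342 = -44990/sqrt((2 + 56)**2 - 4086) + 217/2342 = -44990/sqrt(58**2 - 4086) + 217*(1/2342) = -44990/sqrt(3364 - 4086) + 217/2342 = -44990*(-I*sqrt(2)/38) + 217/2342 = -(-22495)*I*sqrt(2)/19 + 217/2342 = 22495*I*sqrt(2)/19 + 217/2342 = 217/2342 + 22495*I*sqrt(2)/19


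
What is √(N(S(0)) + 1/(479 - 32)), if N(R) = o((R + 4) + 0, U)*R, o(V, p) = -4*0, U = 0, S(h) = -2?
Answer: √447/447 ≈ 0.047298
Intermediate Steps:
o(V, p) = 0
N(R) = 0 (N(R) = 0*R = 0)
√(N(S(0)) + 1/(479 - 32)) = √(0 + 1/(479 - 32)) = √(0 + 1/447) = √(1/447) = √447/447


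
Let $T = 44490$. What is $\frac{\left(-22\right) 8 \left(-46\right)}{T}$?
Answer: $\frac{4048}{22245} \approx 0.18197$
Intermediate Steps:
$\frac{\left(-22\right) 8 \left(-46\right)}{T} = \frac{\left(-22\right) 8 \left(-46\right)}{44490} = \left(-176\right) \left(-46\right) \frac{1}{44490} = 8096 \cdot \frac{1}{44490} = \frac{4048}{22245}$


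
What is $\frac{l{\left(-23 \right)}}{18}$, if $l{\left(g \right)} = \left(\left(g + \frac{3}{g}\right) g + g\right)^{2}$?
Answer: $\frac{259081}{18} \approx 14393.0$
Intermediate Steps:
$l{\left(g \right)} = \left(g + g \left(g + \frac{3}{g}\right)\right)^{2}$ ($l{\left(g \right)} = \left(g \left(g + \frac{3}{g}\right) + g\right)^{2} = \left(g + g \left(g + \frac{3}{g}\right)\right)^{2}$)
$\frac{l{\left(-23 \right)}}{18} = \frac{\left(3 - 23 + \left(-23\right)^{2}\right)^{2}}{18} = \left(3 - 23 + 529\right)^{2} \cdot \frac{1}{18} = 509^{2} \cdot \frac{1}{18} = 259081 \cdot \frac{1}{18} = \frac{259081}{18}$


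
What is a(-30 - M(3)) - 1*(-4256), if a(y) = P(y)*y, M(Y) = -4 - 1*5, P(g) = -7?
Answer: 4403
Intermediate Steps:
M(Y) = -9 (M(Y) = -4 - 5 = -9)
a(y) = -7*y
a(-30 - M(3)) - 1*(-4256) = -7*(-30 - 1*(-9)) - 1*(-4256) = -7*(-30 + 9) + 4256 = -7*(-21) + 4256 = 147 + 4256 = 4403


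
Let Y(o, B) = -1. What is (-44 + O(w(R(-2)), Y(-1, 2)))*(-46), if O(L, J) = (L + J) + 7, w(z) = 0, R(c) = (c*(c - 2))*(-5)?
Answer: 1748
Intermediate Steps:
R(c) = -5*c*(-2 + c) (R(c) = (c*(-2 + c))*(-5) = -5*c*(-2 + c))
O(L, J) = 7 + J + L (O(L, J) = (J + L) + 7 = 7 + J + L)
(-44 + O(w(R(-2)), Y(-1, 2)))*(-46) = (-44 + (7 - 1 + 0))*(-46) = (-44 + 6)*(-46) = -38*(-46) = 1748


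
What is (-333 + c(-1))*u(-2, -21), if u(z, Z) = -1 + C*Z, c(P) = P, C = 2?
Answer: 14362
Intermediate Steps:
u(z, Z) = -1 + 2*Z
(-333 + c(-1))*u(-2, -21) = (-333 - 1)*(-1 + 2*(-21)) = -334*(-1 - 42) = -334*(-43) = 14362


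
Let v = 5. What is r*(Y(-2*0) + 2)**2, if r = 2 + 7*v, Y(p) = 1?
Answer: 333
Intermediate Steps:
r = 37 (r = 2 + 7*5 = 2 + 35 = 37)
r*(Y(-2*0) + 2)**2 = 37*(1 + 2)**2 = 37*3**2 = 37*9 = 333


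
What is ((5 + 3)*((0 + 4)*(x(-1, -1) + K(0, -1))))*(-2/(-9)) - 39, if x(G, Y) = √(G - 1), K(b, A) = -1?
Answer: -415/9 + 64*I*√2/9 ≈ -46.111 + 10.057*I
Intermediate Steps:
x(G, Y) = √(-1 + G)
((5 + 3)*((0 + 4)*(x(-1, -1) + K(0, -1))))*(-2/(-9)) - 39 = ((5 + 3)*((0 + 4)*(√(-1 - 1) - 1)))*(-2/(-9)) - 39 = (8*(4*(√(-2) - 1)))*(-2*(-⅑)) - 39 = (8*(4*(I*√2 - 1)))*(2/9) - 39 = (8*(4*(-1 + I*√2)))*(2/9) - 39 = (8*(-4 + 4*I*√2))*(2/9) - 39 = (-32 + 32*I*√2)*(2/9) - 39 = (-64/9 + 64*I*√2/9) - 39 = -415/9 + 64*I*√2/9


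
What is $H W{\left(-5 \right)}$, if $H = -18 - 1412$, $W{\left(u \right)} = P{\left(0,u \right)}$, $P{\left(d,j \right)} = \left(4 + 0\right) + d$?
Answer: $-5720$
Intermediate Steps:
$P{\left(d,j \right)} = 4 + d$
$W{\left(u \right)} = 4$ ($W{\left(u \right)} = 4 + 0 = 4$)
$H = -1430$
$H W{\left(-5 \right)} = \left(-1430\right) 4 = -5720$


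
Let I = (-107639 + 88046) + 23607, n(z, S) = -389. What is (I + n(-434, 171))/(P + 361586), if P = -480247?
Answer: -3625/118661 ≈ -0.030549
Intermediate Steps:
I = 4014 (I = -19593 + 23607 = 4014)
(I + n(-434, 171))/(P + 361586) = (4014 - 389)/(-480247 + 361586) = 3625/(-118661) = 3625*(-1/118661) = -3625/118661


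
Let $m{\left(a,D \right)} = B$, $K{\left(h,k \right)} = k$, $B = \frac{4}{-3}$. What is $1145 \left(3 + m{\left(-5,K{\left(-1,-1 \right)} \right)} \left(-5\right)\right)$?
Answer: $\frac{33205}{3} \approx 11068.0$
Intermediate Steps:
$B = - \frac{4}{3}$ ($B = 4 \left(- \frac{1}{3}\right) = - \frac{4}{3} \approx -1.3333$)
$m{\left(a,D \right)} = - \frac{4}{3}$
$1145 \left(3 + m{\left(-5,K{\left(-1,-1 \right)} \right)} \left(-5\right)\right) = 1145 \left(3 - - \frac{20}{3}\right) = 1145 \left(3 + \frac{20}{3}\right) = 1145 \cdot \frac{29}{3} = \frac{33205}{3}$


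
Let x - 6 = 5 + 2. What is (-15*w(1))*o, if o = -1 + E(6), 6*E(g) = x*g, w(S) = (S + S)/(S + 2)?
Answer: -120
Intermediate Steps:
x = 13 (x = 6 + (5 + 2) = 6 + 7 = 13)
w(S) = 2*S/(2 + S) (w(S) = (2*S)/(2 + S) = 2*S/(2 + S))
E(g) = 13*g/6 (E(g) = (13*g)/6 = 13*g/6)
o = 12 (o = -1 + (13/6)*6 = -1 + 13 = 12)
(-15*w(1))*o = -30/(2 + 1)*12 = -30/3*12 = -15*⅔*12 = -10*12 = -120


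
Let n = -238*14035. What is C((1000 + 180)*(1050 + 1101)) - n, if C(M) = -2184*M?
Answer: -5540044790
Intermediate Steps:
n = -3340330
C((1000 + 180)*(1050 + 1101)) - n = -2184*(1000 + 180)*(1050 + 1101) - 1*(-3340330) = -2577120*2151 + 3340330 = -2184*2538180 + 3340330 = -5543385120 + 3340330 = -5540044790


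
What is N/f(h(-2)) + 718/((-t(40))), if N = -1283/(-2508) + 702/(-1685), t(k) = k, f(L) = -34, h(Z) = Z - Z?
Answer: -2579516833/143683320 ≈ -17.953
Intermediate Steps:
h(Z) = 0
N = 401239/4225980 (N = -1283*(-1/2508) + 702*(-1/1685) = 1283/2508 - 702/1685 = 401239/4225980 ≈ 0.094946)
N/f(h(-2)) + 718/((-t(40))) = (401239/4225980)/(-34) + 718/((-1*40)) = (401239/4225980)*(-1/34) + 718/(-40) = -401239/143683320 + 718*(-1/40) = -401239/143683320 - 359/20 = -2579516833/143683320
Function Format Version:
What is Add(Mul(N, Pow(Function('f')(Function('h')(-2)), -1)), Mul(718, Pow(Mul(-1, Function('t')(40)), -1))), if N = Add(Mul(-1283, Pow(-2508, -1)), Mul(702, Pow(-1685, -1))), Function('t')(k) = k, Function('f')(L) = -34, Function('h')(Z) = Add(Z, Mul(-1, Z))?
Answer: Rational(-2579516833, 143683320) ≈ -17.953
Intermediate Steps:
Function('h')(Z) = 0
N = Rational(401239, 4225980) (N = Add(Mul(-1283, Rational(-1, 2508)), Mul(702, Rational(-1, 1685))) = Add(Rational(1283, 2508), Rational(-702, 1685)) = Rational(401239, 4225980) ≈ 0.094946)
Add(Mul(N, Pow(Function('f')(Function('h')(-2)), -1)), Mul(718, Pow(Mul(-1, Function('t')(40)), -1))) = Add(Mul(Rational(401239, 4225980), Pow(-34, -1)), Mul(718, Pow(Mul(-1, 40), -1))) = Add(Mul(Rational(401239, 4225980), Rational(-1, 34)), Mul(718, Pow(-40, -1))) = Add(Rational(-401239, 143683320), Mul(718, Rational(-1, 40))) = Add(Rational(-401239, 143683320), Rational(-359, 20)) = Rational(-2579516833, 143683320)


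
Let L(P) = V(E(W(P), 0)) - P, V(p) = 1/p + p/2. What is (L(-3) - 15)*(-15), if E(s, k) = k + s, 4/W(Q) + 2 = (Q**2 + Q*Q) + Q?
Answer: 6705/52 ≈ 128.94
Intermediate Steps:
W(Q) = 4/(-2 + Q + 2*Q**2) (W(Q) = 4/(-2 + ((Q**2 + Q*Q) + Q)) = 4/(-2 + ((Q**2 + Q**2) + Q)) = 4/(-2 + (2*Q**2 + Q)) = 4/(-2 + (Q + 2*Q**2)) = 4/(-2 + Q + 2*Q**2))
V(p) = 1/p + p/2 (V(p) = 1/p + p*(1/2) = 1/p + p/2)
L(P) = -1/2 + P**2/2 + 2/(-2 + P + 2*P**2) - 3*P/4 (L(P) = (1/(0 + 4/(-2 + P + 2*P**2)) + (0 + 4/(-2 + P + 2*P**2))/2) - P = (1/(4/(-2 + P + 2*P**2)) + (4/(-2 + P + 2*P**2))/2) - P = ((-1/2 + P**2/2 + P/4) + 2/(-2 + P + 2*P**2)) - P = (-1/2 + P**2/2 + 2/(-2 + P + 2*P**2) + P/4) - P = -1/2 + P**2/2 + 2/(-2 + P + 2*P**2) - 3*P/4)
(L(-3) - 15)*(-15) = ((8 + (-2 - 3 + 2*(-3)**2)*(-2 - 3*(-3) + 2*(-3)**2))/(4*(-2 - 3 + 2*(-3)**2)) - 15)*(-15) = ((8 + (-2 - 3 + 2*9)*(-2 + 9 + 2*9))/(4*(-2 - 3 + 2*9)) - 15)*(-15) = ((8 + (-2 - 3 + 18)*(-2 + 9 + 18))/(4*(-2 - 3 + 18)) - 15)*(-15) = ((1/4)*(8 + 13*25)/13 - 15)*(-15) = ((1/4)*(1/13)*(8 + 325) - 15)*(-15) = ((1/4)*(1/13)*333 - 15)*(-15) = (333/52 - 15)*(-15) = -447/52*(-15) = 6705/52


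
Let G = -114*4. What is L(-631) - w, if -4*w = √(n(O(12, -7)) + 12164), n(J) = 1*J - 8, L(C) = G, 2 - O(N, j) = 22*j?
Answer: -456 + 9*√38/2 ≈ -428.26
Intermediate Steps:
O(N, j) = 2 - 22*j
G = -456
L(C) = -456
n(J) = -8 + J (n(J) = J - 8 = -8 + J)
w = -9*√38/2 (w = -√((-8 + (2 - 22*(-7))) + 12164)/4 = -√((-8 + (2 + 154)) + 12164)/4 = -√((-8 + 156) + 12164)/4 = -√(148 + 12164)/4 = -9*√38/2 ≈ -27.740)
L(-631) - w = -456 - (-9)*√38/2 = -456 + 9*√38/2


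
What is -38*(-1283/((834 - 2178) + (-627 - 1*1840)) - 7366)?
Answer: 1066680634/3811 ≈ 2.7990e+5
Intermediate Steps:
-38*(-1283/((834 - 2178) + (-627 - 1*1840)) - 7366) = -38*(-1283/(-1344 + (-627 - 1840)) - 7366) = -38*(-1283/(-1344 - 2467) - 7366) = -38*(-1283/(-3811) - 7366) = -38*(-1283*(-1/3811) - 7366) = -38*(1283/3811 - 7366) = -38*(-28070543/3811) = 1066680634/3811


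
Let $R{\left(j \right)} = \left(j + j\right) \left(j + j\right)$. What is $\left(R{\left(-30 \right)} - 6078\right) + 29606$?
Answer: $27128$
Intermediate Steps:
$R{\left(j \right)} = 4 j^{2}$ ($R{\left(j \right)} = 2 j 2 j = 4 j^{2}$)
$\left(R{\left(-30 \right)} - 6078\right) + 29606 = \left(4 \left(-30\right)^{2} - 6078\right) + 29606 = \left(4 \cdot 900 - 6078\right) + 29606 = \left(3600 - 6078\right) + 29606 = -2478 + 29606 = 27128$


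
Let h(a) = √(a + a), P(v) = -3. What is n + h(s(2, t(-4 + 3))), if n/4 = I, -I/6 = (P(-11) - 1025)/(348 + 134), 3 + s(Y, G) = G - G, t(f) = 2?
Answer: 12336/241 + I*√6 ≈ 51.187 + 2.4495*I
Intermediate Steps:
s(Y, G) = -3 (s(Y, G) = -3 + (G - G) = -3 + 0 = -3)
h(a) = √2*√a (h(a) = √(2*a) = √2*√a)
I = 3084/241 (I = -6*(-3 - 1025)/(348 + 134) = -(-6168)/482 = -6*(-514/241) = 3084/241 ≈ 12.797)
n = 12336/241 (n = 4*(3084/241) = 12336/241 ≈ 51.187)
n + h(s(2, t(-4 + 3))) = 12336/241 + √2*√(-3) = 12336/241 + √2*(I*√3) = 12336/241 + I*√6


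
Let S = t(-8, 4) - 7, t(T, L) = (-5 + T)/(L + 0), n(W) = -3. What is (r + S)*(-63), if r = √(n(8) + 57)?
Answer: 2583/4 - 189*√6 ≈ 182.80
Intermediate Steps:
r = 3*√6 (r = √(-3 + 57) = √54 = 3*√6 ≈ 7.3485)
t(T, L) = (-5 + T)/L
S = -41/4 (S = (-5 - 8)/4 - 7 = (¼)*(-13) - 7 = -13/4 - 7 = -41/4 ≈ -10.250)
(r + S)*(-63) = (3*√6 - 41/4)*(-63) = (-41/4 + 3*√6)*(-63) = 2583/4 - 189*√6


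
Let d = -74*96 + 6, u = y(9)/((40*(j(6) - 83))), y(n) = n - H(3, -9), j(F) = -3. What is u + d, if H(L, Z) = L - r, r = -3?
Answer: -24417123/3440 ≈ -7098.0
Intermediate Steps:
H(L, Z) = 3 + L (H(L, Z) = L - 1*(-3) = L + 3 = 3 + L)
y(n) = -6 + n (y(n) = n - (3 + 3) = n - 1*6 = n - 6 = -6 + n)
u = -3/3440 (u = (-6 + 9)/((40*(-3 - 83))) = 3/((40*(-86))) = 3/(-3440) = 3*(-1/3440) = -3/3440 ≈ -0.00087209)
d = -7098 (d = -7104 + 6 = -7098)
u + d = -3/3440 - 7098 = -24417123/3440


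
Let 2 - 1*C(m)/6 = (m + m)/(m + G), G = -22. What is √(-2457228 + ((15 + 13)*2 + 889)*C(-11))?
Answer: 2*I*√612417 ≈ 1565.1*I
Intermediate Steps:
C(m) = 12 - 12*m/(-22 + m) (C(m) = 12 - 6*(m + m)/(m - 22) = 12 - 6*2*m/(-22 + m) = 12 - 12*m/(-22 + m))
√(-2457228 + ((15 + 13)*2 + 889)*C(-11)) = √(-2457228 + ((15 + 13)*2 + 889)*(-264/(-22 - 11))) = √(-2457228 + (28*2 + 889)*(-264/(-33))) = √(-2457228 + (56 + 889)*(-264*(-1/33))) = √(-2457228 + 945*8) = √(-2457228 + 7560) = √(-2449668) = 2*I*√612417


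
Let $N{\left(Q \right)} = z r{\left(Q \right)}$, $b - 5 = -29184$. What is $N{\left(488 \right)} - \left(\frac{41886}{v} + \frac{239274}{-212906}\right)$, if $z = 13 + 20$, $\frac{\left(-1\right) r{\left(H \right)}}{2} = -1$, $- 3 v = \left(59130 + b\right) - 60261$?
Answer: $\frac{101602247388}{1613295215} \approx 62.978$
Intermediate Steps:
$b = -29179$ ($b = 5 - 29184 = -29179$)
$v = \frac{30310}{3}$ ($v = - \frac{\left(59130 - 29179\right) - 60261}{3} = - \frac{29951 - 60261}{3} = \left(- \frac{1}{3}\right) \left(-30310\right) = \frac{30310}{3} \approx 10103.0$)
$r{\left(H \right)} = 2$ ($r{\left(H \right)} = \left(-2\right) \left(-1\right) = 2$)
$z = 33$
$N{\left(Q \right)} = 66$ ($N{\left(Q \right)} = 33 \cdot 2 = 66$)
$N{\left(488 \right)} - \left(\frac{41886}{v} + \frac{239274}{-212906}\right) = 66 - \left(\frac{41886}{\frac{30310}{3}} + \frac{239274}{-212906}\right) = 66 - \left(41886 \cdot \frac{3}{30310} + 239274 \left(- \frac{1}{212906}\right)\right) = 66 - \left(\frac{62829}{15155} - \frac{119637}{106453}\right) = 66 - \frac{4875236802}{1613295215} = \frac{101602247388}{1613295215}$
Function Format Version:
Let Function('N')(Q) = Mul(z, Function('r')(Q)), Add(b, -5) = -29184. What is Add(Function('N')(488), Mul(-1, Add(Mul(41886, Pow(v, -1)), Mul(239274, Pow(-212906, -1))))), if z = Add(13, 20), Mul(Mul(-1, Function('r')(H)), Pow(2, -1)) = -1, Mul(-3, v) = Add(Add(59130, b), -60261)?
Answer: Rational(101602247388, 1613295215) ≈ 62.978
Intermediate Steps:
b = -29179 (b = Add(5, -29184) = -29179)
v = Rational(30310, 3) (v = Mul(Rational(-1, 3), Add(Add(59130, -29179), -60261)) = Mul(Rational(-1, 3), Add(29951, -60261)) = Mul(Rational(-1, 3), -30310) = Rational(30310, 3) ≈ 10103.)
Function('r')(H) = 2 (Function('r')(H) = Mul(-2, -1) = 2)
z = 33
Function('N')(Q) = 66 (Function('N')(Q) = Mul(33, 2) = 66)
Add(Function('N')(488), Mul(-1, Add(Mul(41886, Pow(v, -1)), Mul(239274, Pow(-212906, -1))))) = Add(66, Mul(-1, Add(Mul(41886, Pow(Rational(30310, 3), -1)), Mul(239274, Pow(-212906, -1))))) = Add(66, Mul(-1, Add(Mul(41886, Rational(3, 30310)), Mul(239274, Rational(-1, 212906))))) = Add(66, Mul(-1, Add(Rational(62829, 15155), Rational(-119637, 106453)))) = Add(66, Mul(-1, Rational(4875236802, 1613295215))) = Add(66, Rational(-4875236802, 1613295215)) = Rational(101602247388, 1613295215)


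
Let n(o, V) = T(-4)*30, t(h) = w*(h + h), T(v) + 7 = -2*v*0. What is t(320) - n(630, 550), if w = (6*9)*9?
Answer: 311250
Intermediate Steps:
T(v) = -7 (T(v) = -7 - 2*v*0 = -7 + 0 = -7)
w = 486 (w = 54*9 = 486)
t(h) = 972*h (t(h) = 486*(h + h) = 486*(2*h) = 972*h)
n(o, V) = -210 (n(o, V) = -7*30 = -210)
t(320) - n(630, 550) = 972*320 - 1*(-210) = 311040 + 210 = 311250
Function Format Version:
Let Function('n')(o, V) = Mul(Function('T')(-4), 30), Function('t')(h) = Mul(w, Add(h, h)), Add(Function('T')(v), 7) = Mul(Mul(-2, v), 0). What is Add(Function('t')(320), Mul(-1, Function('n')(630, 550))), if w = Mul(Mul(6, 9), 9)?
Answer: 311250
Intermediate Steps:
Function('T')(v) = -7 (Function('T')(v) = Add(-7, Mul(Mul(-2, v), 0)) = Add(-7, 0) = -7)
w = 486 (w = Mul(54, 9) = 486)
Function('t')(h) = Mul(972, h) (Function('t')(h) = Mul(486, Add(h, h)) = Mul(486, Mul(2, h)) = Mul(972, h))
Function('n')(o, V) = -210 (Function('n')(o, V) = Mul(-7, 30) = -210)
Add(Function('t')(320), Mul(-1, Function('n')(630, 550))) = Add(Mul(972, 320), Mul(-1, -210)) = Add(311040, 210) = 311250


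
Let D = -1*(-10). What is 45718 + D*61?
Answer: 46328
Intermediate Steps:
D = 10
45718 + D*61 = 45718 + 10*61 = 45718 + 610 = 46328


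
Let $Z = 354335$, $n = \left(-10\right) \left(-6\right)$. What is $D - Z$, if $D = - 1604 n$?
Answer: $-450575$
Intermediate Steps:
$n = 60$
$D = -96240$ ($D = \left(-1604\right) 60 = -96240$)
$D - Z = -96240 - 354335 = -450575$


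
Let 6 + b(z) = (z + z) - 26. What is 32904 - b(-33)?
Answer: 33002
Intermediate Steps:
b(z) = -32 + 2*z (b(z) = -6 + ((z + z) - 26) = -6 + (2*z - 26) = -6 + (-26 + 2*z) = -32 + 2*z)
32904 - b(-33) = 32904 - (-32 + 2*(-33)) = 32904 - (-32 - 66) = 32904 - 1*(-98) = 32904 + 98 = 33002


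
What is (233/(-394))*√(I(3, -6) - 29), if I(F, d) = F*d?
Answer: -233*I*√47/394 ≈ -4.0542*I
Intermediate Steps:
(233/(-394))*√(I(3, -6) - 29) = (233/(-394))*√(3*(-6) - 29) = (233*(-1/394))*√(-18 - 29) = -233*I*√47/394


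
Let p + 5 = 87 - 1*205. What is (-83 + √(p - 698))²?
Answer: (83 - I*√821)² ≈ 6068.0 - 4756.4*I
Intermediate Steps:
p = -123 (p = -5 + (87 - 1*205) = -5 + (87 - 205) = -5 - 118 = -123)
(-83 + √(p - 698))² = (-83 + √(-123 - 698))² = (-83 + √(-821))² = (-83 + I*√821)²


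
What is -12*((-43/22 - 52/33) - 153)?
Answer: 20662/11 ≈ 1878.4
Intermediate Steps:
-12*((-43/22 - 52/33) - 153) = -12*(-233/66 - 153) = -12*(-10331/66) = 20662/11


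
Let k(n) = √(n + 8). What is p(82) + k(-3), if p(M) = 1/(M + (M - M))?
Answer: 1/82 + √5 ≈ 2.2483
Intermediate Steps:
p(M) = 1/M (p(M) = 1/(M + 0) = 1/M)
k(n) = √(8 + n)
p(82) + k(-3) = 1/82 + √(8 - 3) = 1/82 + √5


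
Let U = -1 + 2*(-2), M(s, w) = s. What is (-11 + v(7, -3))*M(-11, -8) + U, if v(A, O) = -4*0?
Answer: 116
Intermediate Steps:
v(A, O) = 0
U = -5 (U = -1 - 4 = -5)
(-11 + v(7, -3))*M(-11, -8) + U = (-11 + 0)*(-11) - 5 = -11*(-11) - 5 = 121 - 5 = 116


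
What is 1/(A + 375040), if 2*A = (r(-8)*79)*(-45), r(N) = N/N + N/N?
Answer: 1/371485 ≈ 2.6919e-6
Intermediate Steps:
r(N) = 2 (r(N) = 1 + 1 = 2)
A = -3555 (A = ((2*79)*(-45))/2 = (158*(-45))/2 = (1/2)*(-7110) = -3555)
1/(A + 375040) = 1/(-3555 + 375040) = 1/371485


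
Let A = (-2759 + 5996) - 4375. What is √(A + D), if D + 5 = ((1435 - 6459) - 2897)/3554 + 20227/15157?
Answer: I*√3319305518066568754/53867978 ≈ 33.822*I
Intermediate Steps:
A = -1138 (A = 3237 - 4375 = -1138)
D = -317511729/53867978 (D = -5 + (((1435 - 6459) - 2897)/3554 + 20227/15157) = -5 + ((-5024 - 2897)*(1/3554) + 20227*(1/15157)) = -5 + (-7921*1/3554 + 20227/15157) = -5 + (-7921/3554 + 20227/15157) = -5 - 48171839/53867978 = -317511729/53867978 ≈ -5.8943)
√(A + D) = √(-1138 - 317511729/53867978) = √(-61619270693/53867978) = I*√3319305518066568754/53867978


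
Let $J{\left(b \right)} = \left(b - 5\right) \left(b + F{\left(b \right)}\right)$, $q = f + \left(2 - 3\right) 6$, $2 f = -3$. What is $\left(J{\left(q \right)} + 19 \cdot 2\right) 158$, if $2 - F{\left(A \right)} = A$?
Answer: $2054$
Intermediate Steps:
$F{\left(A \right)} = 2 - A$
$f = - \frac{3}{2}$ ($f = \frac{1}{2} \left(-3\right) = - \frac{3}{2} \approx -1.5$)
$q = - \frac{15}{2}$ ($q = - \frac{3}{2} + \left(2 - 3\right) 6 = - \frac{3}{2} - 6 = - \frac{15}{2} \approx -7.5$)
$J{\left(b \right)} = -10 + 2 b$ ($J{\left(b \right)} = \left(b - 5\right) \left(b - \left(-2 + b\right)\right) = \left(-5 + b\right) 2 = -10 + 2 b$)
$\left(J{\left(q \right)} + 19 \cdot 2\right) 158 = \left(\left(-10 + 2 \left(- \frac{15}{2}\right)\right) + 19 \cdot 2\right) 158 = \left(\left(-10 - 15\right) + 38\right) 158 = \left(-25 + 38\right) 158 = 13 \cdot 158 = 2054$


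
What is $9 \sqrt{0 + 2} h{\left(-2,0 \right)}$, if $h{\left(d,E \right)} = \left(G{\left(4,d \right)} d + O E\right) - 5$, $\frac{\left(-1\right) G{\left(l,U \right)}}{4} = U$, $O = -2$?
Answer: $- 189 \sqrt{2} \approx -267.29$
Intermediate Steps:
$G{\left(l,U \right)} = - 4 U$
$h{\left(d,E \right)} = -5 - 4 d^{2} - 2 E$ ($h{\left(d,E \right)} = \left(- 4 d d - 2 E\right) - 5 = \left(- 4 d^{2} - 2 E\right) - 5 = -5 - 4 d^{2} - 2 E$)
$9 \sqrt{0 + 2} h{\left(-2,0 \right)} = 9 \sqrt{0 + 2} \left(-5 - 4 \left(-2\right)^{2} - 0\right) = 9 \sqrt{2} \left(-5 - 16 + 0\right) = 9 \sqrt{2} \left(-21\right) = - 189 \sqrt{2}$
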